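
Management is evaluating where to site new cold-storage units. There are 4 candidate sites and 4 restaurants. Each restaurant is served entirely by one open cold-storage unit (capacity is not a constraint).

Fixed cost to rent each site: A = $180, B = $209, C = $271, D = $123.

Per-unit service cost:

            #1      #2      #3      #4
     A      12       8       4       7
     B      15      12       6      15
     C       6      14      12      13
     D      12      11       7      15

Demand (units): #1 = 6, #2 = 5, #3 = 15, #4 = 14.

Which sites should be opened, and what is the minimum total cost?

Open A only; minimum total cost 450.

For any fixed open set, each restaurant goes to its cheapest open site; total = fixed + service.
{A}: #1→A 12·6=72, #2→A 8·5=40, #3→A 4·15=60, #4→A 7·14=98. Service 270; fixed 180; total 450.
{D}: service 442 + fixed 123 = 565
{A, D}: #1→A 12·6=72, #2→A 8·5=40, #3→A 4·15=60, #4→A 7·14=98. Service 270; fixed 303; total 573.
{A, B, C, D}: #1→C 6·6=36, #2→A 8·5=40, #3→A 4·15=60, #4→A 7·14=98. Service 234; fixed 783; total 1017.
No other subset beats 450.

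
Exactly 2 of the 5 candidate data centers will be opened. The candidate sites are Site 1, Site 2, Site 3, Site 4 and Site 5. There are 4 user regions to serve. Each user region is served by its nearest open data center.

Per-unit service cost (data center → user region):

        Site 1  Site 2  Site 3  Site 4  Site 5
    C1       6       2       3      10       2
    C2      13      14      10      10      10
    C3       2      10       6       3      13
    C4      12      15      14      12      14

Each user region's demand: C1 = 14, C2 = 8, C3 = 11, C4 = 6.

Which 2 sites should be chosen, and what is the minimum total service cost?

With exactly 2 open, each user region uses its cheapest among the chosen.
{Site 1, Site 5}: C1→Site 5 2·14=28, C2→Site 5 10·8=80, C3→Site 1 2·11=22, C4→Site 1 12·6=72. Service cost 202.
{Site 2, Site 4}: service cost 213
{Site 4, Site 5}: service cost 213
Among all 10 size-2 choices, {Site 1, Site 5} is lowest.

Choose Site 1 and Site 5; total service cost 202.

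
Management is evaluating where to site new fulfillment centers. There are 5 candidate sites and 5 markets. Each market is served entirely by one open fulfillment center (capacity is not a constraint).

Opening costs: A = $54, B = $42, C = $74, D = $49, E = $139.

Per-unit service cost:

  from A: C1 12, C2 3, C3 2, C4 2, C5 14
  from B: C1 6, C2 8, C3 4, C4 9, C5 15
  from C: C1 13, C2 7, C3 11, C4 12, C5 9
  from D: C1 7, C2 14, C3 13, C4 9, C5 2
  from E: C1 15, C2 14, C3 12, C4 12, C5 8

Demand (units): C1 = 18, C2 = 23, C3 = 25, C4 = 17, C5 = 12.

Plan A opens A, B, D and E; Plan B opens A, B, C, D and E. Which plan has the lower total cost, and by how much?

Plan A is cheaper by 74.

Plan A: {A, B, D, E}: C1→B 6·18=108, C2→A 3·23=69, C3→A 2·25=50, C4→A 2·17=34, C5→D 2·12=24. Service 285; fixed 284; total 569.
Plan B: {A, B, C, D, E}: C1→B 6·18=108, C2→A 3·23=69, C3→A 2·25=50, C4→A 2·17=34, C5→D 2·12=24. Service 285; fixed 358; total 643.
Difference: |569 − 643| = 74.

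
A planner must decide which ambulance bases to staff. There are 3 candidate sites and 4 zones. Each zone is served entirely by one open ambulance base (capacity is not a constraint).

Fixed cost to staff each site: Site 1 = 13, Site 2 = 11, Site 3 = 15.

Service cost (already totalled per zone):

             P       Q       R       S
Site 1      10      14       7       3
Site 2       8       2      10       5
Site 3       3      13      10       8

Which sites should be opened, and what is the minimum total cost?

For any fixed open set, each zone goes to its cheapest open site; total = fixed + service.
{Site 2}: P→Site 2 8, Q→Site 2 2, R→Site 2 10, S→Site 2 5. Service 25; fixed 11; total 36.
{Site 1, Site 2}: P→Site 2 8, Q→Site 2 2, R→Site 1 7, S→Site 1 3. Service 20; fixed 24; total 44.
{Site 2, Site 3}: service 20 + fixed 26 = 46
{Site 1, Site 2, Site 3}: service 15 + fixed 39 = 54
No other subset beats 36.

Open Site 2 only; minimum total cost 36.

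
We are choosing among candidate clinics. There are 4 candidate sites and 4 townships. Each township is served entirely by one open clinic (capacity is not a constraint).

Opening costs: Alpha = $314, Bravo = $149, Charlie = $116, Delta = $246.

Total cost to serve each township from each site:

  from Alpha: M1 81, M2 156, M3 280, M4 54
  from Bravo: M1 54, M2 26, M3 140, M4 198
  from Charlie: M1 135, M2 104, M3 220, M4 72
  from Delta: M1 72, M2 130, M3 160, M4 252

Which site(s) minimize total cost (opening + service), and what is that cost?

For any fixed open set, each township goes to its cheapest open site; total = fixed + service.
{Bravo, Charlie}: M1→Bravo 54, M2→Bravo 26, M3→Bravo 140, M4→Charlie 72. Service 292; fixed 265; total 557.
{Bravo}: service 418 + fixed 149 = 567
{Charlie}: service 531 + fixed 116 = 647
{Alpha, Bravo, Charlie, Delta}: service 274 + fixed 825 = 1099
No other subset beats 557.

Open Bravo and Charlie; minimum total cost 557.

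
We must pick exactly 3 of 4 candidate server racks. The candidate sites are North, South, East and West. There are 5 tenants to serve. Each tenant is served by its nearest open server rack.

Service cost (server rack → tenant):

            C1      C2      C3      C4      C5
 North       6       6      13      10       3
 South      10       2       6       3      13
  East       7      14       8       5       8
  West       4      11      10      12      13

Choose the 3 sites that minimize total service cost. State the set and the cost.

With exactly 3 open, each tenant uses its cheapest among the chosen.
{North, South, West}: C1→West 4, C2→South 2, C3→South 6, C4→South 3, C5→North 3. Service cost 18.
{North, South, East}: service cost 20
{South, East, West}: service cost 23
Among all 4 size-3 choices, {North, South, West} is lowest.

Choose North, South and West; total service cost 18.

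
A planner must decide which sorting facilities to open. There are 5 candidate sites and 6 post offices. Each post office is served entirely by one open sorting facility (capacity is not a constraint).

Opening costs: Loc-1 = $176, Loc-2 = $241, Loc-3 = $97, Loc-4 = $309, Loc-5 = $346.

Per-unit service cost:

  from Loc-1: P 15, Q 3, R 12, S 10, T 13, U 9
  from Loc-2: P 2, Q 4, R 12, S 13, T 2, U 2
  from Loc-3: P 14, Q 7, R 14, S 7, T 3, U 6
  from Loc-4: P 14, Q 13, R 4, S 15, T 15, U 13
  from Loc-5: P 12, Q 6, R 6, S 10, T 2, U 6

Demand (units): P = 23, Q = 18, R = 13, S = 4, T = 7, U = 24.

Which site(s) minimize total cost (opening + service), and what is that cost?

Open Loc-2 only; minimum total cost 629.

For any fixed open set, each post office goes to its cheapest open site; total = fixed + service.
{Loc-2}: P→Loc-2 2·23=46, Q→Loc-2 4·18=72, R→Loc-2 12·13=156, S→Loc-2 13·4=52, T→Loc-2 2·7=14, U→Loc-2 2·24=48. Service 388; fixed 241; total 629.
{Loc-2, Loc-3}: P→Loc-2 2·23=46, Q→Loc-2 4·18=72, R→Loc-2 12·13=156, S→Loc-3 7·4=28, T→Loc-2 2·7=14, U→Loc-2 2·24=48. Service 364; fixed 338; total 702.
{Loc-1, Loc-2}: service 358 + fixed 417 = 775
{Loc-1, Loc-2, Loc-3, Loc-4, Loc-5}: P→Loc-2 2·23=46, Q→Loc-1 3·18=54, R→Loc-4 4·13=52, S→Loc-3 7·4=28, T→Loc-2 2·7=14, U→Loc-2 2·24=48. Service 242; fixed 1169; total 1411.
No other subset beats 629.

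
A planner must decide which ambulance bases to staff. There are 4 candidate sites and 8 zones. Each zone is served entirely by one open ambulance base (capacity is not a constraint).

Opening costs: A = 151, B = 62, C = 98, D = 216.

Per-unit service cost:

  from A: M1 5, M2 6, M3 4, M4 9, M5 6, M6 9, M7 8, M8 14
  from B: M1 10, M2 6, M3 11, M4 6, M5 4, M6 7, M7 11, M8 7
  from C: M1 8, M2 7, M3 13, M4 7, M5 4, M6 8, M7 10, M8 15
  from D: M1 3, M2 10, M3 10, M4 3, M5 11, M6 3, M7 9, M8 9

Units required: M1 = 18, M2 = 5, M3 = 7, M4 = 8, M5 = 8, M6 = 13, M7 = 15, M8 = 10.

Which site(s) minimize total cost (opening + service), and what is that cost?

For any fixed open set, each zone goes to its cheapest open site; total = fixed + service.
{A, B}: M1→A 5·18=90, M2→A 6·5=30, M3→A 4·7=28, M4→B 6·8=48, M5→B 4·8=32, M6→B 7·13=91, M7→A 8·15=120, M8→B 7·10=70. Service 509; fixed 213; total 722.
{B, D}: service 454 + fixed 278 = 732
{B}: service 693 + fixed 62 = 755
{A, B, C, D}: M1→D 3·18=54, M2→A 6·5=30, M3→A 4·7=28, M4→D 3·8=24, M5→B 4·8=32, M6→D 3·13=39, M7→A 8·15=120, M8→B 7·10=70. Service 397; fixed 527; total 924.
No other subset beats 722.

Open A and B; minimum total cost 722.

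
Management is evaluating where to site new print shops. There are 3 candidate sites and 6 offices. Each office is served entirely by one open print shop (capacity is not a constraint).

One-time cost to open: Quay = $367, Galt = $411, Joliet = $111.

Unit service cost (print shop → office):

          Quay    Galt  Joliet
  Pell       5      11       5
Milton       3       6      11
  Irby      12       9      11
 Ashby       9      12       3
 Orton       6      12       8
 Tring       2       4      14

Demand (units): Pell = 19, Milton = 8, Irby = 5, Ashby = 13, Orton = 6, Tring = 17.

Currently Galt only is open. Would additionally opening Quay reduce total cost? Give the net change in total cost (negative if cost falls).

No — net change +120 (cost rises by 120).

Current service cost with {Galt}: 598.
Adding Quay: each office re-picks its cheapest; new service cost 351, saving 247.
Extra fixed cost: 367. Net change = 367 − 247 = 120.
(Totals: 1009 → 1129.)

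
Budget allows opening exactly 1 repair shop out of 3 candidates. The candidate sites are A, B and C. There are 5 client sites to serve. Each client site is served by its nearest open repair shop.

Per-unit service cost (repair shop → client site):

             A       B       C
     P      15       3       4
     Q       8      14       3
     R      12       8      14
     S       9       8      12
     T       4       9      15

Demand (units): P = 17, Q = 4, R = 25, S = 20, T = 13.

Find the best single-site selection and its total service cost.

Choose B only; total service cost 584.

With exactly 1 open, each client site uses its cheapest among the chosen.
{B}: P→B 3·17=51, Q→B 14·4=56, R→B 8·25=200, S→B 8·20=160, T→B 9·13=117. Service cost 584.
{A}: service cost 819
{C}: service cost 865
Among all 3 size-1 choices, {B} is lowest.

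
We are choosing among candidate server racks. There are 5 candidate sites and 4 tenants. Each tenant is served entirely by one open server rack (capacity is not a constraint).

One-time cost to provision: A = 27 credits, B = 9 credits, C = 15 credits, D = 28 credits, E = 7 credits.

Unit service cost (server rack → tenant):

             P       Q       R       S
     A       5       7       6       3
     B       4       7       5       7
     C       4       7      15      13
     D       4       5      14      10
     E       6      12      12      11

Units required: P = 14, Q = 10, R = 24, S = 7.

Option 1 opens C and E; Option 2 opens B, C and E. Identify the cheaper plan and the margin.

Option 1: {C, E}: P→C 4·14=56, Q→C 7·10=70, R→E 12·24=288, S→E 11·7=77. Service 491; fixed 22; total 513.
Option 2: {B, C, E}: P→B 4·14=56, Q→B 7·10=70, R→B 5·24=120, S→B 7·7=49. Service 295; fixed 31; total 326.
Difference: |513 − 326| = 187.

Option 2 is cheaper by 187.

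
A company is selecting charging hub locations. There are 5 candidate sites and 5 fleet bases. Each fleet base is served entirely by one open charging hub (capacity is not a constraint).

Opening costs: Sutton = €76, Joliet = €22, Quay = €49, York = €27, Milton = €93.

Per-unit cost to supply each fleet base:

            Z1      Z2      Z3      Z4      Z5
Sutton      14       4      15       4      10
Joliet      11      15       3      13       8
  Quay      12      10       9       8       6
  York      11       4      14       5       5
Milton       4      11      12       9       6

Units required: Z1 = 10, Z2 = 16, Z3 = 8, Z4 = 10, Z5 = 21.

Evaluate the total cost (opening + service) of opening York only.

Total cost: 468

Each fleet base is assigned to its cheapest site among the open ones.
{York}: Z1→York 11·10=110, Z2→York 4·16=64, Z3→York 14·8=112, Z4→York 5·10=50, Z5→York 5·21=105. Service 441; fixed 27; total 468.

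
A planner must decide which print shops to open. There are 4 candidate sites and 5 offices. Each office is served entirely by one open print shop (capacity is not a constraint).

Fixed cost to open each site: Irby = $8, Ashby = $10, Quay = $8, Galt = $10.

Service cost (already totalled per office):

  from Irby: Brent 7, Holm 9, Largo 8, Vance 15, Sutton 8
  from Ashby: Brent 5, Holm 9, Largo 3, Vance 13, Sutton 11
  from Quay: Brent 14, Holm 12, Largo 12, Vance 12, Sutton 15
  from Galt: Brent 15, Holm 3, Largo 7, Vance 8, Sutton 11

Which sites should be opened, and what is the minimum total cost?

Open Ashby and Galt; minimum total cost 50.

For any fixed open set, each office goes to its cheapest open site; total = fixed + service.
{Ashby, Galt}: Brent→Ashby 5, Holm→Galt 3, Largo→Ashby 3, Vance→Galt 8, Sutton→Ashby 11. Service 30; fixed 20; total 50.
{Irby, Galt}: Brent→Irby 7, Holm→Galt 3, Largo→Galt 7, Vance→Galt 8, Sutton→Irby 8. Service 33; fixed 18; total 51.
{Ashby}: Brent→Ashby 5, Holm→Ashby 9, Largo→Ashby 3, Vance→Ashby 13, Sutton→Ashby 11. Service 41; fixed 10; total 51.
{Irby, Ashby, Quay, Galt}: service 27 + fixed 36 = 63
No other subset beats 50.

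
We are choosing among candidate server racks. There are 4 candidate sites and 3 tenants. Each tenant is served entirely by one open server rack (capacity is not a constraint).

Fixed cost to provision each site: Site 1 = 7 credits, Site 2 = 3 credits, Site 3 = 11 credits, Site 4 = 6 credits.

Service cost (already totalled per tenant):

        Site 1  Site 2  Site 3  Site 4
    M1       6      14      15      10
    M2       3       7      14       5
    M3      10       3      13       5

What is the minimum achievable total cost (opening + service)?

For any fixed open set, each tenant goes to its cheapest open site; total = fixed + service.
{Site 1, Site 2}: M1→Site 1 6, M2→Site 1 3, M3→Site 2 3. Service 12; fixed 10; total 22.
{Site 1}: M1→Site 1 6, M2→Site 1 3, M3→Site 1 10. Service 19; fixed 7; total 26.
{Site 4}: M1→Site 4 10, M2→Site 4 5, M3→Site 4 5. Service 20; fixed 6; total 26.
{Site 1, Site 2, Site 3, Site 4}: M1→Site 1 6, M2→Site 1 3, M3→Site 2 3. Service 12; fixed 27; total 39.
(All 15 nonempty subsets were checked; Site 1 and Site 2 is lowest.)

Minimum total cost: 22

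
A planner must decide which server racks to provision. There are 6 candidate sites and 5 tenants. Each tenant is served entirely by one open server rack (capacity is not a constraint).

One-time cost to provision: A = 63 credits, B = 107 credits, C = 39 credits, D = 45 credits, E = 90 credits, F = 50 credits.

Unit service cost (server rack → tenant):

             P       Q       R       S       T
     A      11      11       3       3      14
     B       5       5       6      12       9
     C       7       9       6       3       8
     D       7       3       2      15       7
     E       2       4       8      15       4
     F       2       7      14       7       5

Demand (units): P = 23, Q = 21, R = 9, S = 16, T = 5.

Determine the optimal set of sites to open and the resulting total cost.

For any fixed open set, each tenant goes to its cheapest open site; total = fixed + service.
{C, D, F}: P→F 2·23=46, Q→D 3·21=63, R→D 2·9=18, S→C 3·16=48, T→F 5·5=25. Service 200; fixed 134; total 334.
{A, D, F}: P→F 2·23=46, Q→D 3·21=63, R→D 2·9=18, S→A 3·16=48, T→F 5·5=25. Service 200; fixed 158; total 358.
{D, F}: service 264 + fixed 95 = 359
{A, B, C, D, E, F}: service 195 + fixed 394 = 589
No other subset beats 334.

Open C, D and F; minimum total cost 334.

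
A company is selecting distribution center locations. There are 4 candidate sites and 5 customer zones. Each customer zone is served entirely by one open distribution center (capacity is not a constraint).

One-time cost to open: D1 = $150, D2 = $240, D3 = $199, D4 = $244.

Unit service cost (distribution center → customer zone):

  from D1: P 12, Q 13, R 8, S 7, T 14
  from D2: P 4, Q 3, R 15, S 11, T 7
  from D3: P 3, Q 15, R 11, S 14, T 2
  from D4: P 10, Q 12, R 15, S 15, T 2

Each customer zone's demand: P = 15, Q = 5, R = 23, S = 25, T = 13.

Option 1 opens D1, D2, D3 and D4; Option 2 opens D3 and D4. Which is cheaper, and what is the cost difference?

Option 1: {D1, D2, D3, D4}: P→D3 3·15=45, Q→D2 3·5=15, R→D1 8·23=184, S→D1 7·25=175, T→D3 2·13=26. Service 445; fixed 833; total 1278.
Option 2: {D3, D4}: P→D3 3·15=45, Q→D4 12·5=60, R→D3 11·23=253, S→D3 14·25=350, T→D3 2·13=26. Service 734; fixed 443; total 1177.
Difference: |1278 − 1177| = 101.

Option 2 is cheaper by 101.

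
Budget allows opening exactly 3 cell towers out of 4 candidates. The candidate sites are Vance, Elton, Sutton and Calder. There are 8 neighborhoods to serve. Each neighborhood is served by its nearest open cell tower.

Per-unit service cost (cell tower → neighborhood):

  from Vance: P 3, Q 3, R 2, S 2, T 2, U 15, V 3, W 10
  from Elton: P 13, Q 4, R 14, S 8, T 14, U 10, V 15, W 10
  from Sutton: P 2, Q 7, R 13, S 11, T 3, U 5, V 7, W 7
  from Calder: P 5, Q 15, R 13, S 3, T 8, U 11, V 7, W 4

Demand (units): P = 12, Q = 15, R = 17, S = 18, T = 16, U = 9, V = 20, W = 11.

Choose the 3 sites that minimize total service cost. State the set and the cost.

With exactly 3 open, each neighborhood uses its cheapest among the chosen.
{Vance, Sutton, Calder}: P→Sutton 2·12=24, Q→Vance 3·15=45, R→Vance 2·17=34, S→Vance 2·18=36, T→Vance 2·16=32, U→Sutton 5·9=45, V→Vance 3·20=60, W→Calder 4·11=44. Service cost 320.
{Vance, Elton, Sutton}: service cost 353
{Vance, Elton, Calder}: service cost 377
Among all 4 size-3 choices, {Vance, Sutton, Calder} is lowest.

Choose Vance, Sutton and Calder; total service cost 320.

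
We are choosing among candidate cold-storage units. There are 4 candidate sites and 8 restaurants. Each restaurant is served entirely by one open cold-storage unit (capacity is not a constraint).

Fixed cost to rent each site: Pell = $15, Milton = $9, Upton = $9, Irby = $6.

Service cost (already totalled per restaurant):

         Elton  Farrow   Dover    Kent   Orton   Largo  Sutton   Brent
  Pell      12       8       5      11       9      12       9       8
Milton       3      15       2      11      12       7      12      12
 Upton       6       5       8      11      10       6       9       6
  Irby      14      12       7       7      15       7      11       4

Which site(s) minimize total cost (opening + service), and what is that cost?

For any fixed open set, each restaurant goes to its cheapest open site; total = fixed + service.
{Upton, Irby}: Elton→Upton 6, Farrow→Upton 5, Dover→Irby 7, Kent→Irby 7, Orton→Upton 10, Largo→Upton 6, Sutton→Upton 9, Brent→Irby 4. Service 54; fixed 15; total 69.
{Milton, Upton}: service 52 + fixed 18 = 70
{Milton, Upton, Irby}: Elton→Milton 3, Farrow→Upton 5, Dover→Milton 2, Kent→Irby 7, Orton→Upton 10, Largo→Upton 6, Sutton→Upton 9, Brent→Irby 4. Service 46; fixed 24; total 70.
{Pell, Milton, Upton, Irby}: Elton→Milton 3, Farrow→Upton 5, Dover→Milton 2, Kent→Irby 7, Orton→Pell 9, Largo→Upton 6, Sutton→Pell 9, Brent→Irby 4. Service 45; fixed 39; total 84.
No other subset beats 69.

Open Upton and Irby; minimum total cost 69.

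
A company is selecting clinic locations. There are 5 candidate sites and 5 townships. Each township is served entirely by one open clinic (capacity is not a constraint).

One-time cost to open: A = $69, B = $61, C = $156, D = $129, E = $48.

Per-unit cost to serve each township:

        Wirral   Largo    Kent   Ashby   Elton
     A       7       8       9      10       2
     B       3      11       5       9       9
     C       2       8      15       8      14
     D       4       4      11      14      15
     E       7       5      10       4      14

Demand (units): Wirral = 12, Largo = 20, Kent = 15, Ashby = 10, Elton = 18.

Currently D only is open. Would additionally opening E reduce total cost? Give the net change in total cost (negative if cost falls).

Yes — net change −85 (cost falls by 85).

Current service cost with {D}: 703.
Adding E: each township re-picks its cheapest; new service cost 570, saving 133.
Extra fixed cost: 48. Net change = 48 − 133 = -85.
(Totals: 832 → 747.)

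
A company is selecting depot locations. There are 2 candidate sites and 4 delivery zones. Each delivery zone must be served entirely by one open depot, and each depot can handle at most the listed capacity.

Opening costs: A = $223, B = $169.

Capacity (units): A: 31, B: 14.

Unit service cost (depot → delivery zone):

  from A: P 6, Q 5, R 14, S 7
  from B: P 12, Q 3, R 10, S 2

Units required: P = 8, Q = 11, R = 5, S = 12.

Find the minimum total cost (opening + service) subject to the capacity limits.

Minimum total cost: 589

Open {A, B}: P→A 6·8=48, Q→A 5·11=55, R→A 14·5=70, S→B 2·12=24.
Loads: A carries 24/31, B carries 12/14. Service 197; fixed 392; total 589.
Next best feasible plan costs 627.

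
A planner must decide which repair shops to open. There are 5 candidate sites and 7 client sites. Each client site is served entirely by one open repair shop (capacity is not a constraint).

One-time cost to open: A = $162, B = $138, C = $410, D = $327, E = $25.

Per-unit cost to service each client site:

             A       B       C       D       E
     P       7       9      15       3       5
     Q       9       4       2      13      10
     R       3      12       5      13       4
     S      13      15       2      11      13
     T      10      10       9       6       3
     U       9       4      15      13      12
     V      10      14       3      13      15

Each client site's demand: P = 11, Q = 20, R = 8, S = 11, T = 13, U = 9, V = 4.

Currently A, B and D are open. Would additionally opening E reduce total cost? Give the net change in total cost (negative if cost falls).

Yes — net change −14 (cost falls by 14).

Current service cost with {A, B, D}: 412.
Adding E: each client site re-picks its cheapest; new service cost 373, saving 39.
Extra fixed cost: 25. Net change = 25 − 39 = -14.
(Totals: 1039 → 1025.)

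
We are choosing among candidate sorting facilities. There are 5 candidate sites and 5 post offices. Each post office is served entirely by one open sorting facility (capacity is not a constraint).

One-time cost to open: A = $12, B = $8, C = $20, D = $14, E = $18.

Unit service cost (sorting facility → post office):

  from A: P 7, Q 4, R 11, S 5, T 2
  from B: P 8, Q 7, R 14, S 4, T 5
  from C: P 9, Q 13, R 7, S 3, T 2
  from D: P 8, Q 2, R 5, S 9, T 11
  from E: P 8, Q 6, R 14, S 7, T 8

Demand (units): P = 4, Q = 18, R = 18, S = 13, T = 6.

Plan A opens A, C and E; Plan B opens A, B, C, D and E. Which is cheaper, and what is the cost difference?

Plan A: {A, C, E}: P→A 7·4=28, Q→A 4·18=72, R→C 7·18=126, S→C 3·13=39, T→A 2·6=12. Service 277; fixed 50; total 327.
Plan B: {A, B, C, D, E}: P→A 7·4=28, Q→D 2·18=36, R→D 5·18=90, S→C 3·13=39, T→A 2·6=12. Service 205; fixed 72; total 277.
Difference: |327 − 277| = 50.

Plan B is cheaper by 50.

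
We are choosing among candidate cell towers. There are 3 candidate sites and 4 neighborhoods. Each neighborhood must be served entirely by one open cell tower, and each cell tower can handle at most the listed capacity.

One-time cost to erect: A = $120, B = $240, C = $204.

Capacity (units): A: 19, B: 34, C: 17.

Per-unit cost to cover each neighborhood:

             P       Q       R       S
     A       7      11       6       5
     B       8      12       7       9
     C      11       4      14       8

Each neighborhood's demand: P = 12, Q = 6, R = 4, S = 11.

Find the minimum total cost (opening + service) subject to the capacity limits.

Minimum total cost: 535

Open {B}: P→B 8·12=96, Q→B 12·6=72, R→B 7·4=28, S→B 9·11=99.
Loads: B carries 33/34. Service 295; fixed 240; total 535.
Next best feasible plan costs 544.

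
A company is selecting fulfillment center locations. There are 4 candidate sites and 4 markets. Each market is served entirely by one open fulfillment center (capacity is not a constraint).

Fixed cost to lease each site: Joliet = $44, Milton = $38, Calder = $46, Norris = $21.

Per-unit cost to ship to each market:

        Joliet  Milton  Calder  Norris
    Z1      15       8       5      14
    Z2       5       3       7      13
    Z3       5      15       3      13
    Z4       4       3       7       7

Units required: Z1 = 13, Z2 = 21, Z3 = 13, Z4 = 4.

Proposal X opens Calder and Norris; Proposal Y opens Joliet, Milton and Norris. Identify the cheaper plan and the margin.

Proposal X: {Calder, Norris}: Z1→Calder 5·13=65, Z2→Calder 7·21=147, Z3→Calder 3·13=39, Z4→Calder 7·4=28. Service 279; fixed 67; total 346.
Proposal Y: {Joliet, Milton, Norris}: Z1→Milton 8·13=104, Z2→Milton 3·21=63, Z3→Joliet 5·13=65, Z4→Milton 3·4=12. Service 244; fixed 103; total 347.
Difference: |346 − 347| = 1.

Proposal X is cheaper by 1.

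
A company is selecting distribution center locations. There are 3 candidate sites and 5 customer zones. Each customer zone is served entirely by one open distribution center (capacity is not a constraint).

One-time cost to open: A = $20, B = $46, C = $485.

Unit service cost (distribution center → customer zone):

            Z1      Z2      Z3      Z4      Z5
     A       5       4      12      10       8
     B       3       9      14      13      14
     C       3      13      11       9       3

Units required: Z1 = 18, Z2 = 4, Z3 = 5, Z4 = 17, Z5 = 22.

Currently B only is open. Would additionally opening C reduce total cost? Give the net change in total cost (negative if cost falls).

Current service cost with {B}: 689.
Adding C: each customer zone re-picks its cheapest; new service cost 364, saving 325.
Extra fixed cost: 485. Net change = 485 − 325 = 160.
(Totals: 735 → 895.)

No — net change +160 (cost rises by 160).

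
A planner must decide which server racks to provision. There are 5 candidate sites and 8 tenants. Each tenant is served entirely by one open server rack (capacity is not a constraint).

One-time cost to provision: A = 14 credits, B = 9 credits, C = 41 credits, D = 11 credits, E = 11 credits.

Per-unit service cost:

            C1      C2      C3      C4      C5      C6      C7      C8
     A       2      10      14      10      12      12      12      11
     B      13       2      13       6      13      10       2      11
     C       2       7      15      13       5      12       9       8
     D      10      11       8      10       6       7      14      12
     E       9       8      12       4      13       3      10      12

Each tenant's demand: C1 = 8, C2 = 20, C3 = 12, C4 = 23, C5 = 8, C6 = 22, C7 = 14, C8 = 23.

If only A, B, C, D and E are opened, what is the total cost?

Each tenant is assigned to its cheapest site among the open ones.
{A, B, C, D, E}: C1→A 2·8=16, C2→B 2·20=40, C3→D 8·12=96, C4→E 4·23=92, C5→C 5·8=40, C6→E 3·22=66, C7→B 2·14=28, C8→C 8·23=184. Service 562; fixed 86; total 648.

Total cost: 648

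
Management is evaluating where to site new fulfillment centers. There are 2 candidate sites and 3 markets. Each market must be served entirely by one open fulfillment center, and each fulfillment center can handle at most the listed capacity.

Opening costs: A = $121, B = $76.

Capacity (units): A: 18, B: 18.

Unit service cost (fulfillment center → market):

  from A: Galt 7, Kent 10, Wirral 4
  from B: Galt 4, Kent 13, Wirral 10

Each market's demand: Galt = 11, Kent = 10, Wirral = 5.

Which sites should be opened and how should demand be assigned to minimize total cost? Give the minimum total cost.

Open {A, B}: Galt→B 4·11=44, Kent→A 10·10=100, Wirral→A 4·5=20.
Loads: A carries 15/18, B carries 11/18. Service 164; fixed 197; total 361.
Next best feasible plan costs 391.

Minimum total cost: 361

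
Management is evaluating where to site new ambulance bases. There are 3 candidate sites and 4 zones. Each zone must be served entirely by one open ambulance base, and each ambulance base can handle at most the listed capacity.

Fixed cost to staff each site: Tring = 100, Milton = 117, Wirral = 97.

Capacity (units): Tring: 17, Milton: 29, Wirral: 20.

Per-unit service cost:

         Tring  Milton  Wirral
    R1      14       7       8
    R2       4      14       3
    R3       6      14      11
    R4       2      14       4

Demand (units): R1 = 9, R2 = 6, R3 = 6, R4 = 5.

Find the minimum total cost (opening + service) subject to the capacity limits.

Minimum total cost: 333

Open {Tring, Wirral}: R1→Wirral 8·9=72, R2→Wirral 3·6=18, R3→Tring 6·6=36, R4→Tring 2·5=10.
Loads: Tring carries 11/17, Wirral carries 15/20. Service 136; fixed 197; total 333.
Next best feasible plan costs 339.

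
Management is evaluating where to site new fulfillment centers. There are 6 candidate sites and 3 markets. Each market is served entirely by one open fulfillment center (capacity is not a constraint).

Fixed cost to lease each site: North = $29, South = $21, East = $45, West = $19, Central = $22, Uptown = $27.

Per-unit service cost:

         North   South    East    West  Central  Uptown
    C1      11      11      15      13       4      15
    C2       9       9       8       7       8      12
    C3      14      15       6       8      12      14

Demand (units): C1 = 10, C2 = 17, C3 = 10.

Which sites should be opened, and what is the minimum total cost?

For any fixed open set, each market goes to its cheapest open site; total = fixed + service.
{West, Central}: C1→Central 4·10=40, C2→West 7·17=119, C3→West 8·10=80. Service 239; fixed 41; total 280.
{South, West, Central}: C1→Central 4·10=40, C2→West 7·17=119, C3→West 8·10=80. Service 239; fixed 62; total 301.
{East, Central}: service 236 + fixed 67 = 303
{North, South, East, West, Central, Uptown}: service 219 + fixed 163 = 382
No other subset beats 280.

Open West and Central; minimum total cost 280.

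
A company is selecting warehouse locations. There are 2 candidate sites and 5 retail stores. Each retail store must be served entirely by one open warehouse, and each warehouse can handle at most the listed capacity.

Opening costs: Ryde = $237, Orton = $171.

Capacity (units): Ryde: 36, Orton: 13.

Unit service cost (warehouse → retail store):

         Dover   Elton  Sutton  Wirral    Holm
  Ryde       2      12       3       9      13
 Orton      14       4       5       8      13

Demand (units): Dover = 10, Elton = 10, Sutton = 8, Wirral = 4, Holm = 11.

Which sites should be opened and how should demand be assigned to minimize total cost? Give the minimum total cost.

Minimum total cost: 671

Open {Ryde, Orton}: Dover→Ryde 2·10=20, Elton→Orton 4·10=40, Sutton→Ryde 3·8=24, Wirral→Ryde 9·4=36, Holm→Ryde 13·11=143.
Loads: Ryde carries 33/36, Orton carries 10/13. Service 263; fixed 408; total 671.
Next best feasible plan costs 751.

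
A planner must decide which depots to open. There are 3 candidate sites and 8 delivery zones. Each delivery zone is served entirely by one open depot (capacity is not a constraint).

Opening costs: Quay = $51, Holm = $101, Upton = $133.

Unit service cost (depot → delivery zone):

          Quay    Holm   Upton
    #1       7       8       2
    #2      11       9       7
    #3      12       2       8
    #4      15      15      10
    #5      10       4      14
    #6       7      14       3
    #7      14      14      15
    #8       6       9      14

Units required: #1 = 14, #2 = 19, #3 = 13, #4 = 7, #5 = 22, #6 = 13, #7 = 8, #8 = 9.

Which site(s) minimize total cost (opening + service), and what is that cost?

For any fixed open set, each delivery zone goes to its cheapest open site; total = fixed + service.
{Holm, Upton}: #1→Upton 2·14=28, #2→Upton 7·19=133, #3→Holm 2·13=26, #4→Upton 10·7=70, #5→Holm 4·22=88, #6→Upton 3·13=39, #7→Holm 14·8=112, #8→Holm 9·9=81. Service 577; fixed 234; total 811.
{Quay, Holm, Upton}: #1→Upton 2·14=28, #2→Upton 7·19=133, #3→Holm 2·13=26, #4→Upton 10·7=70, #5→Holm 4·22=88, #6→Upton 3·13=39, #7→Quay 14·8=112, #8→Quay 6·9=54. Service 550; fixed 285; total 835.
{Quay, Holm}: service 745 + fixed 152 = 897
{Quay}: service 1045 + fixed 51 = 1096
No other subset beats 811.

Open Holm and Upton; minimum total cost 811.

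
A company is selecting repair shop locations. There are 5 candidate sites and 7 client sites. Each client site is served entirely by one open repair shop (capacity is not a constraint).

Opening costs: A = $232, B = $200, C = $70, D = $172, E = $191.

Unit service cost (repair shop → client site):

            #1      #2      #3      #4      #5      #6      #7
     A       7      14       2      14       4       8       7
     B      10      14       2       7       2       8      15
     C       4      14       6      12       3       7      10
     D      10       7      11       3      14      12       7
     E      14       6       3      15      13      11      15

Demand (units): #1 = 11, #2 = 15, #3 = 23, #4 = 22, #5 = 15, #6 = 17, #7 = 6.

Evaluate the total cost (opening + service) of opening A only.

Each client site is assigned to its cheapest site among the open ones.
{A}: #1→A 7·11=77, #2→A 14·15=210, #3→A 2·23=46, #4→A 14·22=308, #5→A 4·15=60, #6→A 8·17=136, #7→A 7·6=42. Service 879; fixed 232; total 1111.

Total cost: 1111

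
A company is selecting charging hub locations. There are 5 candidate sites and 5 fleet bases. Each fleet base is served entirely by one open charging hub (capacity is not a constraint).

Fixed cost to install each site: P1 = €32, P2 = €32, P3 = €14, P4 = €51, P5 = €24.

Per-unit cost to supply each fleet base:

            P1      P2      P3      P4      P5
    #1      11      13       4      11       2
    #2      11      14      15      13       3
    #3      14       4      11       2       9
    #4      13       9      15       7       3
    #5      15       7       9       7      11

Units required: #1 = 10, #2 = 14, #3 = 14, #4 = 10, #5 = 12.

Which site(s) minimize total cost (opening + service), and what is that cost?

For any fixed open set, each fleet base goes to its cheapest open site; total = fixed + service.
{P4, P5}: #1→P5 2·10=20, #2→P5 3·14=42, #3→P4 2·14=28, #4→P5 3·10=30, #5→P4 7·12=84. Service 204; fixed 75; total 279.
{P2, P5}: service 232 + fixed 56 = 288
{P3, P4, P5}: service 204 + fixed 89 = 293
{P1, P2, P3, P4, P5}: #1→P5 2·10=20, #2→P5 3·14=42, #3→P4 2·14=28, #4→P5 3·10=30, #5→P2 7·12=84. Service 204; fixed 153; total 357.
No other subset beats 279.

Open P4 and P5; minimum total cost 279.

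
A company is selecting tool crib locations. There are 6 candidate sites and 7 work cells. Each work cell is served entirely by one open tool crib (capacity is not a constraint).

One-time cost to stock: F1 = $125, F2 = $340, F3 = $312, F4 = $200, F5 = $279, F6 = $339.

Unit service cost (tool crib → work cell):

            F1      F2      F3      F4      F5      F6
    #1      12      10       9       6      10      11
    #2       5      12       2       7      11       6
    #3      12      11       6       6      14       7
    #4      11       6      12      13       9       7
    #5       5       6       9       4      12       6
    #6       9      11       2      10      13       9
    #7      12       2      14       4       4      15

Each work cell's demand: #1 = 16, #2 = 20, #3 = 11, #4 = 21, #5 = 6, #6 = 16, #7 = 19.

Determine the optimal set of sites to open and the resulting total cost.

For any fixed open set, each work cell goes to its cheapest open site; total = fixed + service.
{F4}: #1→F4 6·16=96, #2→F4 7·20=140, #3→F4 6·11=66, #4→F4 13·21=273, #5→F4 4·6=24, #6→F4 10·16=160, #7→F4 4·19=76. Service 835; fixed 200; total 1035.
{F1, F4}: service 737 + fixed 325 = 1062
{F3, F4}: service 586 + fixed 512 = 1098
{F1, F2, F3, F4, F5, F6}: service 422 + fixed 1595 = 2017
No other subset beats 1035.

Open F4 only; minimum total cost 1035.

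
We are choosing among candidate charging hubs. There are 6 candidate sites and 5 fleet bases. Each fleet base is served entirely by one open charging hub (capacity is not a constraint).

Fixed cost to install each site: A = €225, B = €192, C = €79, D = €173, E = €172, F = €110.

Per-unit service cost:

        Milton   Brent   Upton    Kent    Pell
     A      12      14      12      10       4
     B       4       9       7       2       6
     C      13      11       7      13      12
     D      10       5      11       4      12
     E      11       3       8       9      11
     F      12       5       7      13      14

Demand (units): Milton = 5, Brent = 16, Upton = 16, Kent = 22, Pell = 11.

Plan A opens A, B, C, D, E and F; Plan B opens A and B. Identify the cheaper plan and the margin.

Plan B is cheaper by 438.

Plan A: {A, B, C, D, E, F}: Milton→B 4·5=20, Brent→E 3·16=48, Upton→B 7·16=112, Kent→B 2·22=44, Pell→A 4·11=44. Service 268; fixed 951; total 1219.
Plan B: {A, B}: Milton→B 4·5=20, Brent→B 9·16=144, Upton→B 7·16=112, Kent→B 2·22=44, Pell→A 4·11=44. Service 364; fixed 417; total 781.
Difference: |1219 − 781| = 438.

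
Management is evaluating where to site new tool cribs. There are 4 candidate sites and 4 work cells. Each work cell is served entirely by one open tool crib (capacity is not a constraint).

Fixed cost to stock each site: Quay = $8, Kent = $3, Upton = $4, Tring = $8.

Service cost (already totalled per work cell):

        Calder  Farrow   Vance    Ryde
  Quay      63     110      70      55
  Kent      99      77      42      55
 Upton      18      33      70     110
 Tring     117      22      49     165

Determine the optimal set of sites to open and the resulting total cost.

Open Kent, Upton and Tring; minimum total cost 152.

For any fixed open set, each work cell goes to its cheapest open site; total = fixed + service.
{Kent, Upton, Tring}: Calder→Upton 18, Farrow→Tring 22, Vance→Kent 42, Ryde→Kent 55. Service 137; fixed 15; total 152.
{Kent, Upton}: Calder→Upton 18, Farrow→Upton 33, Vance→Kent 42, Ryde→Kent 55. Service 148; fixed 7; total 155.
{Quay, Kent, Upton, Tring}: service 137 + fixed 23 = 160
{Kent}: service 273 + fixed 3 = 276
(All 15 nonempty subsets were checked; Kent, Upton and Tring is lowest.)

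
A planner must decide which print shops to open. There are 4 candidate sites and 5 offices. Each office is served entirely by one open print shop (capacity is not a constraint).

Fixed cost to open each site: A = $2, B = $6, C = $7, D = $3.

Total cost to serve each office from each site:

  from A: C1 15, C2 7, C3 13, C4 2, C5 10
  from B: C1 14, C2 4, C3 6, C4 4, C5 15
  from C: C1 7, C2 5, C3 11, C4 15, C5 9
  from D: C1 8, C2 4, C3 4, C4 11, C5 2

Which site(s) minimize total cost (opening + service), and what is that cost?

For any fixed open set, each office goes to its cheapest open site; total = fixed + service.
{A, D}: C1→D 8, C2→D 4, C3→D 4, C4→A 2, C5→D 2. Service 20; fixed 5; total 25.
{A, B, D}: service 20 + fixed 11 = 31
{A, C, D}: service 19 + fixed 12 = 31
{A, B, C, D}: C1→C 7, C2→B 4, C3→D 4, C4→A 2, C5→D 2. Service 19; fixed 18; total 37.
No other subset beats 25.

Open A and D; minimum total cost 25.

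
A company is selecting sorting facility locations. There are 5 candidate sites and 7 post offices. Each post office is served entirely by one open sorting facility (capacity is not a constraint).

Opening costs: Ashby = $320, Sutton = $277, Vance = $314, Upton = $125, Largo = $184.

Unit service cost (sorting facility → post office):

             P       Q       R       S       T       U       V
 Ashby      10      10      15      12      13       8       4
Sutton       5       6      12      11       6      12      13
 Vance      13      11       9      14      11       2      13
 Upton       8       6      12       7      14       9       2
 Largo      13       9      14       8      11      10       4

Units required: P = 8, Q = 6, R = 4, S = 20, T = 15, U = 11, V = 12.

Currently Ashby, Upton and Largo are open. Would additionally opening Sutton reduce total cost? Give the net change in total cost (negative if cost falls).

No — net change +178 (cost rises by 178).

Current service cost with {Ashby, Upton, Largo}: 565.
Adding Sutton: each post office re-picks its cheapest; new service cost 466, saving 99.
Extra fixed cost: 277. Net change = 277 − 99 = 178.
(Totals: 1194 → 1372.)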